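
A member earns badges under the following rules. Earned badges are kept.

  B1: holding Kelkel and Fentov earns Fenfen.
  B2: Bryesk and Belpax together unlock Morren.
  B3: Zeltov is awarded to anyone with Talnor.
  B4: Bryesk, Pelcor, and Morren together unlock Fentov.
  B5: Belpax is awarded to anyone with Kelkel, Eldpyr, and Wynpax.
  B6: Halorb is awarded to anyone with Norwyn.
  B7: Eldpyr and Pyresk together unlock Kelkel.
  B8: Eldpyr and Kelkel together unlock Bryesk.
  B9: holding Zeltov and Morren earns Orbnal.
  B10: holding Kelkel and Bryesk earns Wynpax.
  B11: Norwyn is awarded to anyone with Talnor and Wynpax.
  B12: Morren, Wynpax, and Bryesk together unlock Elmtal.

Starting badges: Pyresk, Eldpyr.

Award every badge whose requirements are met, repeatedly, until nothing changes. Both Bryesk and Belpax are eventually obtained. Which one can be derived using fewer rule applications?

Bryesk: With Eldpyr and Pyresk, Kelkel is earned (B7). With Eldpyr and Kelkel, Bryesk is earned (B8). [2 rule applications]
Belpax: With Eldpyr and Pyresk, Kelkel is earned (B7). With Eldpyr and Kelkel, Bryesk is earned (B8). With Kelkel and Bryesk, Wynpax is earned (B10). With Kelkel, Eldpyr, and Wynpax, Belpax is earned (B5). [4 rule applications]
Bryesk needs fewer.

Bryesk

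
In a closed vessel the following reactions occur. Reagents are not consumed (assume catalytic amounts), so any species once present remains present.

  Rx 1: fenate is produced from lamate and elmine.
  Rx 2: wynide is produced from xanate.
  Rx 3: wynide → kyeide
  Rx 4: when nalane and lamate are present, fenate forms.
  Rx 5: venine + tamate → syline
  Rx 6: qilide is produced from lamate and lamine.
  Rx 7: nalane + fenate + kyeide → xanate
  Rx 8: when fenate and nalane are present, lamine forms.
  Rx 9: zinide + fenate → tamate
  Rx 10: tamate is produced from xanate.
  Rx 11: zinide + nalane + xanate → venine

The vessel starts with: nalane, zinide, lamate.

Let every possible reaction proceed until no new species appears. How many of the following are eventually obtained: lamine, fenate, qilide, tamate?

nalane and lamate present → fenate forms (Rx 4).
fenate and nalane present → lamine forms (Rx 8).
zinide and fenate present → tamate forms (Rx 9).
lamate and lamine present → qilide forms (Rx 6).
lamine: reached.
fenate: reached.
qilide: reached.
tamate: reached.
All 4 are reached.

4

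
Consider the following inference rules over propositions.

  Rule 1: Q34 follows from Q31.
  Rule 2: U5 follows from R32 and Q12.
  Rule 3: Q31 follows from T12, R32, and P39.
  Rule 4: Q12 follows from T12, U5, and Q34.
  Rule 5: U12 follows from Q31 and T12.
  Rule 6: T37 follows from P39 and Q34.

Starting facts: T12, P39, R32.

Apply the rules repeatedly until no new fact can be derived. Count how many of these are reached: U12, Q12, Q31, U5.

From T12, R32, and P39, Rule 3 gives Q31.
From Q31 and T12, Rule 5 gives U12.
U12: reached.
Q12 would need T12, U5, and Q34 (Rule 4), but U5 is never established.
Q31: reached.
U5 would need R32 and Q12 (Rule 2), but Q12 is never established.
Reached: U12 and Q31 — 2 of the 4.

2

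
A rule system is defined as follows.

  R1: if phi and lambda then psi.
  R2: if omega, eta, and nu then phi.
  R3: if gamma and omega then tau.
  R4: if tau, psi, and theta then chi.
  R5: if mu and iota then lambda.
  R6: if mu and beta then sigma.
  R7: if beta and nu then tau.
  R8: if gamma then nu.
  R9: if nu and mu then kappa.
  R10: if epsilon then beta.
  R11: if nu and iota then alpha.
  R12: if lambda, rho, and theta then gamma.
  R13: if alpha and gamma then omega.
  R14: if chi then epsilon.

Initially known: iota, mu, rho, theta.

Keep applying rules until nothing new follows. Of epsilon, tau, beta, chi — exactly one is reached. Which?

From mu and iota, R5 gives lambda.
From lambda, rho, and theta, R12 gives gamma.
gamma holds, so nu follows (R8).
nu and iota hold, so alpha follows (R11).
alpha and gamma hold, so omega follows (R13).
From gamma and omega, R3 gives tau.
chi would need tau, psi, and theta (R4), but psi is never established. epsilon would need chi (R14), but chi is never established. beta would need epsilon (R10), but epsilon is never established.

tau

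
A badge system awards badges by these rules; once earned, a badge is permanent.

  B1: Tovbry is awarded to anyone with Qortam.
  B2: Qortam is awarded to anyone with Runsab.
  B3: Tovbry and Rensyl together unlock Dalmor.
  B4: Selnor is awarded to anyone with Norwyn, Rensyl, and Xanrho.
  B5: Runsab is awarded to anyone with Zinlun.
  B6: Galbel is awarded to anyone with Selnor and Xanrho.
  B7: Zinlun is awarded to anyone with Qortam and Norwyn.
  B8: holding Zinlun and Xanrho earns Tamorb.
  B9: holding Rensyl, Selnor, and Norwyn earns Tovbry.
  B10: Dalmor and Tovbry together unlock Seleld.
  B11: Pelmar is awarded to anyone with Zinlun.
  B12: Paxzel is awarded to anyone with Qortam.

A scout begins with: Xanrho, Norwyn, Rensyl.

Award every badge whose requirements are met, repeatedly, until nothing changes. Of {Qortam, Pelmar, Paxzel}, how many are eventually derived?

0

Qortam would need Runsab (B2), but Runsab is never earned.
Pelmar would need Zinlun (B11), but Zinlun is never earned.
Paxzel would need Qortam (B12), but Qortam is never earned.
None of the 3 are reached.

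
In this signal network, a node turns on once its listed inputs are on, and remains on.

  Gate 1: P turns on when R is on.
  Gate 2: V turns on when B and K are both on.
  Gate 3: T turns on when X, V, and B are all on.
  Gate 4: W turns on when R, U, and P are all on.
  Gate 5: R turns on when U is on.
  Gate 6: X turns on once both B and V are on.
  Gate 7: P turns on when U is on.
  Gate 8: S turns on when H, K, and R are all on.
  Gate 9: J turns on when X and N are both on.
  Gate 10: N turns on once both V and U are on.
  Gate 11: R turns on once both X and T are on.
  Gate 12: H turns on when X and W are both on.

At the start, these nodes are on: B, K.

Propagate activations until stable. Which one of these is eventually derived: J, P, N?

Gate 2: B and K on → V on.
B and V are on, so X turns on (Gate 6).
X, V, and B are on, so T turns on (Gate 3).
X and T are on, so R turns on (Gate 11).
R is on, so P turns on (Gate 1).
J would need X and N (Gate 9), but N never turns on. N would need V and U (Gate 10), but U never turns on.

P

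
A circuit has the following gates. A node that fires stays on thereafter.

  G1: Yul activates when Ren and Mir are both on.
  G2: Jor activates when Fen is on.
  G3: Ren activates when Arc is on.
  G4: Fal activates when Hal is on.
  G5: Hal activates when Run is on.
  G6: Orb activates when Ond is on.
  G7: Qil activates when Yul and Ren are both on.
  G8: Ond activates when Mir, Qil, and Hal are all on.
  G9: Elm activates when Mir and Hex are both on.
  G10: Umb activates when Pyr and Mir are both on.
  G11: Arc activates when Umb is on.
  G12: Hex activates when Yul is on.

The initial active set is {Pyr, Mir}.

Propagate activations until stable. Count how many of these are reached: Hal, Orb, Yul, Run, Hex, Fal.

2

G10: Pyr and Mir on → Umb on.
G11: Umb on → Arc on.
G3: Arc on → Ren on.
Ren and Mir are on, so Yul activates (G1).
Yul is on, so Hex activates (G12).
Hal would need Run (G5), but Run never turns on.
Orb would need Ond (G6), but Ond never turns on.
Yul: reached.
No rule produces Run, and it is not given.
Hex: reached.
Fal would need Hal (G4), but Hal never turns on.
Reached: Yul and Hex — 2 of the 6.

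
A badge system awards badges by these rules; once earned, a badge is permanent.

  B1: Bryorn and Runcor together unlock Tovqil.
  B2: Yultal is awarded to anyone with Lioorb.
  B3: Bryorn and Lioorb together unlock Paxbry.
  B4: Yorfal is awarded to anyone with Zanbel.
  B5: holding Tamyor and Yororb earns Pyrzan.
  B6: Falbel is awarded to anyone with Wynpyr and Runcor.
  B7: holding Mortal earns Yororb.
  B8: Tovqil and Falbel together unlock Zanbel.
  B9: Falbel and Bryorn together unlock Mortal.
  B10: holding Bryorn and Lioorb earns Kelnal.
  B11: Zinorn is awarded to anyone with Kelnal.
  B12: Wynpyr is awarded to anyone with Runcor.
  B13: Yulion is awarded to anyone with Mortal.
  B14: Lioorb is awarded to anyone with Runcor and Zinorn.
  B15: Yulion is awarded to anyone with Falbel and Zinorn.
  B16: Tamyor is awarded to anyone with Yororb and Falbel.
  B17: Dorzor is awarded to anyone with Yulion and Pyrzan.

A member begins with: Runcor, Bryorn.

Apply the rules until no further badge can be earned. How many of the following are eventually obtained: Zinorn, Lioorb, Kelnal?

0

Zinorn would need Kelnal (B11), but Kelnal is never earned.
Lioorb would need Runcor and Zinorn (B14), but Zinorn is never earned.
Kelnal would need Bryorn and Lioorb (B10), but Lioorb is never earned.
None of the 3 are reached.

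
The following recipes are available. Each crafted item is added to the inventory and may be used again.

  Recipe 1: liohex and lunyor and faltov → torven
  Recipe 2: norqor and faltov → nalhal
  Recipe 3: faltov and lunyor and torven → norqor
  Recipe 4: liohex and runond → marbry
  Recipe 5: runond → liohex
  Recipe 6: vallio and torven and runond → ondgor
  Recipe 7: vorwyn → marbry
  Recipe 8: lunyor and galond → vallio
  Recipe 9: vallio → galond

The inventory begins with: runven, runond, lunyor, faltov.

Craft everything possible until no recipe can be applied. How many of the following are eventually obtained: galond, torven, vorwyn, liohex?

Using Recipe 5, runond makes liohex.
Using Recipe 1, liohex, lunyor, and faltov make torven.
galond would need vallio (Recipe 9), but vallio is never obtained.
torven: reached.
No rule produces vorwyn, and it is not given.
liohex: reached.
Reached: torven and liohex — 2 of the 4.

2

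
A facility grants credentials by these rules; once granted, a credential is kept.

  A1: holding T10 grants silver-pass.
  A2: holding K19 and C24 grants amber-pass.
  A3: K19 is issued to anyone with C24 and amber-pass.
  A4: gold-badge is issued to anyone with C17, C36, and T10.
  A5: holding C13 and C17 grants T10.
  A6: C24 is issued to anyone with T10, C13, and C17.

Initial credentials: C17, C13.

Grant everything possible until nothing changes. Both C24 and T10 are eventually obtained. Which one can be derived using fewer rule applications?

T10

T10: Holding C13 and C17 grants T10 (A5). [1 rule application]
C24: Holding C13 and C17 grants T10 (A5). Holding T10, C13, and C17 grants C24 (A6). [2 rule applications]
T10 needs fewer.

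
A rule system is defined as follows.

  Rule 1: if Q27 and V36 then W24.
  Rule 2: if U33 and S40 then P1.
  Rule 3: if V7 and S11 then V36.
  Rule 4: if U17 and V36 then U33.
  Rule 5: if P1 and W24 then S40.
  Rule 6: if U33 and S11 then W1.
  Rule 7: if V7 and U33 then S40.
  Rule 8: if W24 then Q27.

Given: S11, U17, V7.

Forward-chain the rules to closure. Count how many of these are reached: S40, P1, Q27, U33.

3

V7 and S11 hold, so V36 follows (Rule 3).
U17 and V36 hold, so U33 follows (Rule 4).
V7 and U33 hold, so S40 follows (Rule 7).
From U33 and S40, Rule 2 gives P1.
S40: reached.
P1: reached.
Q27 would need W24 (Rule 8), but W24 is never established.
U33: reached.
Reached: S40, P1, and U33 — 3 of the 4.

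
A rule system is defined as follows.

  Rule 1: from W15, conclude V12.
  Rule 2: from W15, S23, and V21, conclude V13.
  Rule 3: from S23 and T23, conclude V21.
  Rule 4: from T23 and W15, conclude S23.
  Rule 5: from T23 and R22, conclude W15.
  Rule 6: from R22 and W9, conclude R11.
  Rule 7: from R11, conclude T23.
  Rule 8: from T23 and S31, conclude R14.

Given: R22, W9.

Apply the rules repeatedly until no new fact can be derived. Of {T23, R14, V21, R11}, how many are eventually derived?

R22 and W9 hold, so R11 follows (Rule 6).
R11 holds, so T23 follows (Rule 7).
T23 and R22 hold, so W15 follows (Rule 5).
T23 and W15 hold, so S23 follows (Rule 4).
From S23 and T23, Rule 3 gives V21.
T23: reached.
R14 would need T23 and S31 (Rule 8), but S31 is never established.
V21: reached.
R11: reached.
Reached: T23, V21, and R11 — 3 of the 4.

3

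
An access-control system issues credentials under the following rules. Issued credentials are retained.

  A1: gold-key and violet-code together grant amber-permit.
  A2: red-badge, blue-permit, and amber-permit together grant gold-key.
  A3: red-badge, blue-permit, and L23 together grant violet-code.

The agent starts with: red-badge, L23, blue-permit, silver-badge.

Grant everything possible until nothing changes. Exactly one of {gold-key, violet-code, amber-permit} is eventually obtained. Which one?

violet-code

Holding red-badge, blue-permit, and L23 grants violet-code (A3).
amber-permit would need gold-key and violet-code (A1), but gold-key is never granted. gold-key would need red-badge, blue-permit, and amber-permit (A2), but amber-permit is never granted.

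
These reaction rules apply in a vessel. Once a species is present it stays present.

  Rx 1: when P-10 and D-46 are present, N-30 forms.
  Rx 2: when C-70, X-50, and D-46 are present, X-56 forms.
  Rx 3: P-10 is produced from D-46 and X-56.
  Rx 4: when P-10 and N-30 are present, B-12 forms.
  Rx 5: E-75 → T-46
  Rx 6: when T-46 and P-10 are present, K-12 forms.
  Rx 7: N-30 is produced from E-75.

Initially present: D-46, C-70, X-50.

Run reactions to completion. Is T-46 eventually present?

T-46 would need E-75 (Rx 5), but E-75 never forms.

No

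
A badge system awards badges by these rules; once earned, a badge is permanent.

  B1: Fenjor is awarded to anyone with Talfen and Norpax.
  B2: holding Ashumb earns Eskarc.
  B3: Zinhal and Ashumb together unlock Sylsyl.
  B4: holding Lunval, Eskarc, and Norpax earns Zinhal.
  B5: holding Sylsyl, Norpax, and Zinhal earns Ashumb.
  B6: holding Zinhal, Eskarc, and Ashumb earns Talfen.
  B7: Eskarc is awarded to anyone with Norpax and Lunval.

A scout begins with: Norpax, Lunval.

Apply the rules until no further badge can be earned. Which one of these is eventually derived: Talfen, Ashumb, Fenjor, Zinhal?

With Norpax and Lunval, Eskarc is earned (B7).
With Lunval, Eskarc, and Norpax, Zinhal is earned (B4).
Talfen would need Zinhal, Eskarc, and Ashumb (B6), but Ashumb is never earned. Ashumb would need Sylsyl, Norpax, and Zinhal (B5), but Sylsyl is never earned. Fenjor would need Talfen and Norpax (B1), but Talfen is never earned.

Zinhal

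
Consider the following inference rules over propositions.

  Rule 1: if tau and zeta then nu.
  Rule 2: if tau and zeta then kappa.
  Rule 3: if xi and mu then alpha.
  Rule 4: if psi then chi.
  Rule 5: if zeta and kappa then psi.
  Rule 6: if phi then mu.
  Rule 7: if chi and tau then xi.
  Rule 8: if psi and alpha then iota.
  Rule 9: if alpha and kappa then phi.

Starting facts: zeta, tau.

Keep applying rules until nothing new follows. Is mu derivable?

mu would need phi (Rule 6), but phi is never established.

No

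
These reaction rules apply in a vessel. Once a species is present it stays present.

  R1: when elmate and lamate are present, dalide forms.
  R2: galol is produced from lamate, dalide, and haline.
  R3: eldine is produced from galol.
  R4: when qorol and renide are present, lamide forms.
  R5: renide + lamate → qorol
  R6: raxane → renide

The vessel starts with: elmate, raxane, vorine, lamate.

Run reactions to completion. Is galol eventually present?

galol would need lamate, dalide, and haline (R2), but haline never forms.

No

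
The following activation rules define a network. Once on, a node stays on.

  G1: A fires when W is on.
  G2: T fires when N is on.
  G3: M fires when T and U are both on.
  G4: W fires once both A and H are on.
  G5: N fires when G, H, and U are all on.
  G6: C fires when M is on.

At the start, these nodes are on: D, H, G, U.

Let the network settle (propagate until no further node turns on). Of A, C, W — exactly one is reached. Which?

C

G5: G, H, and U on → N on.
N is on, so T fires (G2).
T and U are on, so M fires (G3).
M is on, so C fires (G6).
W would need A and H (G4), but A never turns on. A would need W (G1), but W never turns on.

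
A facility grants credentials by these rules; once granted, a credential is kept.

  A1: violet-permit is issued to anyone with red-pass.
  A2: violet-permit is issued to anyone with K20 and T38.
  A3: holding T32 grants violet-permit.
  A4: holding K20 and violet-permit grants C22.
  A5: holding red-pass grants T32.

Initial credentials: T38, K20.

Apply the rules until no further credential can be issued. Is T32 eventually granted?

T32 would need red-pass (A5), but red-pass is never granted.

No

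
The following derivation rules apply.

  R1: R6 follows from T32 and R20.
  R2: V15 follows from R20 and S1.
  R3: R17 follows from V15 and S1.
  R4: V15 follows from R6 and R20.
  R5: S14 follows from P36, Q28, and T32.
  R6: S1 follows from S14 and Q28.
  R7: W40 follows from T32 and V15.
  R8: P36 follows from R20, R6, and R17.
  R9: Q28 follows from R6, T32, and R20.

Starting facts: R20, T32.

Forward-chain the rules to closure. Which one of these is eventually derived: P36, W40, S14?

W40

From T32 and R20, R1 gives R6.
From R6 and R20, R4 gives V15.
T32 and V15 hold, so W40 follows (R7).
S14 would need P36, Q28, and T32 (R5), but P36 is never established. P36 would need R20, R6, and R17 (R8), but R17 is never established.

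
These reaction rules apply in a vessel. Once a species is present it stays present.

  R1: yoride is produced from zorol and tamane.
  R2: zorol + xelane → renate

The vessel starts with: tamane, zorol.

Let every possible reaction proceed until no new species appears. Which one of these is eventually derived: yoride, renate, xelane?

zorol and tamane present → yoride forms (R1).
No rule produces xelane, and it is not given. renate would need zorol and xelane (R2), but xelane never forms.

yoride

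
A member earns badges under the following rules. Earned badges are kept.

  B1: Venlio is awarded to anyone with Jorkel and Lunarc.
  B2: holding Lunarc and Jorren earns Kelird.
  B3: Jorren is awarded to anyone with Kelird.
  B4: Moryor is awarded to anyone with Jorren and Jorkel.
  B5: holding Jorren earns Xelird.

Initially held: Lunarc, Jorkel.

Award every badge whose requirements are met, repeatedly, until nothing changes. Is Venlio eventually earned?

With Jorkel and Lunarc, Venlio is earned (B1).

Yes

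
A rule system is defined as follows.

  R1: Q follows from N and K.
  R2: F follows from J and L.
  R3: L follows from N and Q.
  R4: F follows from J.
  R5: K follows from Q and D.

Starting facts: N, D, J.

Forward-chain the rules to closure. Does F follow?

From J, R4 gives F.

Yes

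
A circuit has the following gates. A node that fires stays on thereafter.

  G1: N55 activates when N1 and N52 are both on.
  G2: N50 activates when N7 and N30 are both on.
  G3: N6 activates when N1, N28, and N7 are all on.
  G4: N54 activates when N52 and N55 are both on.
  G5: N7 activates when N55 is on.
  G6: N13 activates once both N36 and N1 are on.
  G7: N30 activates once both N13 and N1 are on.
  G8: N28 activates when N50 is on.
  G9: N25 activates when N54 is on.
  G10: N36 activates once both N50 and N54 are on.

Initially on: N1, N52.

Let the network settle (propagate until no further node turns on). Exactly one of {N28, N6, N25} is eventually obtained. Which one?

N1 and N52 are on, so N55 activates (G1).
G4: N52 and N55 on → N54 on.
N54 is on, so N25 activates (G9).
N28 would need N50 (G8), but N50 never turns on. N6 would need N1, N28, and N7 (G3), but N28 never turns on.

N25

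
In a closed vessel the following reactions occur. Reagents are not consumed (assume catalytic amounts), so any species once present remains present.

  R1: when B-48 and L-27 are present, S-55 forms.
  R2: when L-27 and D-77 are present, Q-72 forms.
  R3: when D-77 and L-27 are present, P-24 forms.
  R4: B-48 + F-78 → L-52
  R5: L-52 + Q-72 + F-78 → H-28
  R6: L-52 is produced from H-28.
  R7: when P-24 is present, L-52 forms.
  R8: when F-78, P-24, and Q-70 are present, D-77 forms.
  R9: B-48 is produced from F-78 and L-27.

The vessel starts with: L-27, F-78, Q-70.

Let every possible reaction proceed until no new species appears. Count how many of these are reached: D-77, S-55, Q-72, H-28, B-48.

F-78 and L-27 present → B-48 forms (R9).
B-48 and L-27 present → S-55 forms (R1).
D-77 would need F-78, P-24, and Q-70 (R8), but P-24 never forms.
S-55: reached.
Q-72 would need L-27 and D-77 (R2), but D-77 never forms.
H-28 would need L-52, Q-72, and F-78 (R5), but Q-72 never forms.
B-48: reached.
Reached: S-55 and B-48 — 2 of the 5.

2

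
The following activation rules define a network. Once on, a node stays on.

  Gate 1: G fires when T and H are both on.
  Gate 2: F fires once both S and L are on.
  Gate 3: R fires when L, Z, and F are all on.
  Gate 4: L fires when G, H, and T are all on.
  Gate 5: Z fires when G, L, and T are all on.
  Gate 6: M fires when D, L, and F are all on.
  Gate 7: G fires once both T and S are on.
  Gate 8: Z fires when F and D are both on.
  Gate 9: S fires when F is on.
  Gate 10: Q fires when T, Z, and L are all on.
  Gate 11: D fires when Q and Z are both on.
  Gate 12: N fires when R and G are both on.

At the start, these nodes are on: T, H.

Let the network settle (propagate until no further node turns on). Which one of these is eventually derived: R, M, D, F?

D

Gate 1: T and H on → G on.
Gate 4: G, H, and T on → L on.
Gate 5: G, L, and T on → Z on.
Gate 10: T, Z, and L on → Q on.
Q and Z are on, so D fires (Gate 11).
R would need L, Z, and F (Gate 3), but F never turns on. F would need S and L (Gate 2), but S never turns on. M would need D, L, and F (Gate 6), but F never turns on.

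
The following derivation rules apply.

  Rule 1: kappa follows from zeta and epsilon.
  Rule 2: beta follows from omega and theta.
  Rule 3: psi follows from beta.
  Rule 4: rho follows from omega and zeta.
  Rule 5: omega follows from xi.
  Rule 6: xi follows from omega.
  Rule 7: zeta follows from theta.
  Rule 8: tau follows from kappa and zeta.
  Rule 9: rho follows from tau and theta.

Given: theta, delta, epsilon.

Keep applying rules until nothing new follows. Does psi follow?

psi would need beta (Rule 3), but beta is never established.

No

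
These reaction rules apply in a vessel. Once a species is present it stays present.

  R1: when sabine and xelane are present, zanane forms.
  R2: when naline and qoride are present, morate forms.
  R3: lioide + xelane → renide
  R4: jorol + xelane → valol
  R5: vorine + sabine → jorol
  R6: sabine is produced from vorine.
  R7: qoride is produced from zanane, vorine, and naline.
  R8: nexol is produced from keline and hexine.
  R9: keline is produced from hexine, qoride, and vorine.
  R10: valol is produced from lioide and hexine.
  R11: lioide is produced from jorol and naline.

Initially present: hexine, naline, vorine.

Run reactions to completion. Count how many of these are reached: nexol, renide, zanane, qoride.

nexol would need keline and hexine (R8), but keline never forms.
renide would need lioide and xelane (R3), but xelane never forms.
zanane would need sabine and xelane (R1), but xelane never forms.
qoride would need zanane, vorine, and naline (R7), but zanane never forms.
None of the 4 are reached.

0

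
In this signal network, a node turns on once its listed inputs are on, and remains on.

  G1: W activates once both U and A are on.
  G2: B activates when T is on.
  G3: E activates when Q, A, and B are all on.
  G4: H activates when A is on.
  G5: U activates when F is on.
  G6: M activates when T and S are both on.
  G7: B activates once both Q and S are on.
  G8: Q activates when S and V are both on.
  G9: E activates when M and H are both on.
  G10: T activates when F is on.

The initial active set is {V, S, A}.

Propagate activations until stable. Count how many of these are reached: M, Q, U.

1

S and V are on, so Q activates (G8).
M would need T and S (G6), but T never turns on.
Q: reached.
U would need F (G5), but F never turns on.
Reached: Q — 1 of the 3.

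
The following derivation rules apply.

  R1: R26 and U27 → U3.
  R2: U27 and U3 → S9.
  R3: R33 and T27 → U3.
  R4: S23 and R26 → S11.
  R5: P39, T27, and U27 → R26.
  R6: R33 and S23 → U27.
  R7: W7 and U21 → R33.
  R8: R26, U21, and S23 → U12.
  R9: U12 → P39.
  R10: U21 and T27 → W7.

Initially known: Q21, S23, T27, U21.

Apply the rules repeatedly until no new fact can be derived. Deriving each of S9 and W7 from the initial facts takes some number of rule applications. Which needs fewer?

W7

W7: U21 and T27 hold, so W7 follows (R10). [1 rule application]
S9: U21 and T27 hold, so W7 follows (R10). From W7 and U21, R7 gives R33. R33 and T27 hold, so U3 follows (R3). R33 and S23 hold, so U27 follows (R6). U27 and U3 hold, so S9 follows (R2). [5 rule applications]
W7 needs fewer.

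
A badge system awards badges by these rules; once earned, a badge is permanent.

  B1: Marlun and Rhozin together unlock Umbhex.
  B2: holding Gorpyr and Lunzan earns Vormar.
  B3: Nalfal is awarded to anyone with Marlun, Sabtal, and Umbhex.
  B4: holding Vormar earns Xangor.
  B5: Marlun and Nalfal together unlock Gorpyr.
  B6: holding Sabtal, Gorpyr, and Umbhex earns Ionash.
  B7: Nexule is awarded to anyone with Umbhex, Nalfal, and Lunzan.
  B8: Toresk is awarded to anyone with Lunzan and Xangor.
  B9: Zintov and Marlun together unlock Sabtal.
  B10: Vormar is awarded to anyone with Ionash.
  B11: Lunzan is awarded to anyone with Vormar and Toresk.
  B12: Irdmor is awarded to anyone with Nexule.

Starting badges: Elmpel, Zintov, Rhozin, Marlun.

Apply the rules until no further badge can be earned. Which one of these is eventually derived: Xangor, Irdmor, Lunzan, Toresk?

Xangor

With Marlun and Rhozin, Umbhex is earned (B1).
With Zintov and Marlun, Sabtal is earned (B9).
With Marlun, Sabtal, and Umbhex, Nalfal is earned (B3).
With Marlun and Nalfal, Gorpyr is earned (B5).
With Sabtal, Gorpyr, and Umbhex, Ionash is earned (B6).
With Ionash, Vormar is earned (B10).
With Vormar, Xangor is earned (B4).
Irdmor would need Nexule (B12), but Nexule is never earned. Toresk would need Lunzan and Xangor (B8), but Lunzan is never earned. Lunzan would need Vormar and Toresk (B11), but Toresk is never earned.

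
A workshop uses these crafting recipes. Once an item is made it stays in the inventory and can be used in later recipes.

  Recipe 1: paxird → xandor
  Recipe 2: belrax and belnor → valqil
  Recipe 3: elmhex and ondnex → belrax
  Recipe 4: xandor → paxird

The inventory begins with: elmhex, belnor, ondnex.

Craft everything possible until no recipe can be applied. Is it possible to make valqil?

elmhex and ondnex → belrax (Recipe 3).
Using Recipe 2, belrax and belnor make valqil.

Yes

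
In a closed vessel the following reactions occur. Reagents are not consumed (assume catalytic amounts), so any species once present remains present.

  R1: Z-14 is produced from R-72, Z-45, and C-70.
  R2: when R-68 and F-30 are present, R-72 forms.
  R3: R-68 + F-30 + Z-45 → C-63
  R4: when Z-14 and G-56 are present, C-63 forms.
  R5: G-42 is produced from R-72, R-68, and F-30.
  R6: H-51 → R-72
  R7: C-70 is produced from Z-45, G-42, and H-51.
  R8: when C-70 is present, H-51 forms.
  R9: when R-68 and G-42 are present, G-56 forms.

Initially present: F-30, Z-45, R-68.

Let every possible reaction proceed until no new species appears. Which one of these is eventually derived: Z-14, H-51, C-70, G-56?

G-56

R-68 and F-30 present → R-72 forms (R2).
R-72, R-68, and F-30 present → G-42 forms (R5).
R-68 and G-42 present → G-56 forms (R9).
H-51 would need C-70 (R8), but C-70 never forms. C-70 would need Z-45, G-42, and H-51 (R7), but H-51 never forms. Z-14 would need R-72, Z-45, and C-70 (R1), but C-70 never forms.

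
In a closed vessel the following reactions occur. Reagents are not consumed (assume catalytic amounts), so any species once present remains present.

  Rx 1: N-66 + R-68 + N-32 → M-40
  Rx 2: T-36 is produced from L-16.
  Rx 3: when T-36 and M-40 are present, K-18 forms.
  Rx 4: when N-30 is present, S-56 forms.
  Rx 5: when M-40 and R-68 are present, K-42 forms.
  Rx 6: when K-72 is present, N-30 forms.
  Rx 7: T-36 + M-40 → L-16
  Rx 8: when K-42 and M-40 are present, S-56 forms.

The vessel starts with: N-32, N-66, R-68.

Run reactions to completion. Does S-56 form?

N-66, R-68, and N-32 present → M-40 forms (Rx 1).
M-40 and R-68 present → K-42 forms (Rx 5).
K-42 and M-40 present → S-56 forms (Rx 8).

Yes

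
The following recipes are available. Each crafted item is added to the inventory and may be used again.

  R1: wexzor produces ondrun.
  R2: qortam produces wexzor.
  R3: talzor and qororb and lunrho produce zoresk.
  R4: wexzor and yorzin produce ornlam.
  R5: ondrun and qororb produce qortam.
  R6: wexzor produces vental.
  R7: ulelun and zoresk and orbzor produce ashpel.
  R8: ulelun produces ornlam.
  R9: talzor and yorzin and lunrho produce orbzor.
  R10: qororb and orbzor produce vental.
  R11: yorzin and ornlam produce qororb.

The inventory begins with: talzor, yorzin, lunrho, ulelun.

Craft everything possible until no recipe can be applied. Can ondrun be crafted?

ondrun would need wexzor (R1), but wexzor is never obtained.

No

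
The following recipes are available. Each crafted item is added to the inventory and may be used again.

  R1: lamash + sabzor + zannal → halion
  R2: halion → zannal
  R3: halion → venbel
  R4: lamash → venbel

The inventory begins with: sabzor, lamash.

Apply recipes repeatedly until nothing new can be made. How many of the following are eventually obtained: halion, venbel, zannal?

1

lamash → venbel (R4).
halion would need lamash, sabzor, and zannal (R1), but zannal is never obtained.
venbel: reached.
zannal would need halion (R2), but halion is never obtained.
Reached: venbel — 1 of the 3.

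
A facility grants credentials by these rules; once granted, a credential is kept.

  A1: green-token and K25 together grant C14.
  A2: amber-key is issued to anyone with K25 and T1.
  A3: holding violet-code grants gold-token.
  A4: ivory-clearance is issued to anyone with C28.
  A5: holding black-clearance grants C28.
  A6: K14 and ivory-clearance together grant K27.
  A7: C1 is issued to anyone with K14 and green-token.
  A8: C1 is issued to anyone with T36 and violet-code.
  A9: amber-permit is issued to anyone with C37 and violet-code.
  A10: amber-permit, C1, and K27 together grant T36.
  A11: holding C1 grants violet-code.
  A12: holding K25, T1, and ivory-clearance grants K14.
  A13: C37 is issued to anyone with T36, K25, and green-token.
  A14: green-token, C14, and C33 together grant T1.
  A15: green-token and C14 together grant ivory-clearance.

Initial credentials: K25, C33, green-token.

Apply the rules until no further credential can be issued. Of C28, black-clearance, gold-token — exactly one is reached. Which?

Holding green-token and K25 grants C14 (A1).
Holding green-token, C14, and C33 grants T1 (A14).
Holding green-token and C14 grants ivory-clearance (A15).
Holding K25, T1, and ivory-clearance grants K14 (A12).
Holding K14 and green-token grants C1 (A7).
Holding C1 grants violet-code (A11).
Holding violet-code grants gold-token (A3).
C28 would need black-clearance (A5), but black-clearance is never granted. No rule produces black-clearance, and it is not given.

gold-token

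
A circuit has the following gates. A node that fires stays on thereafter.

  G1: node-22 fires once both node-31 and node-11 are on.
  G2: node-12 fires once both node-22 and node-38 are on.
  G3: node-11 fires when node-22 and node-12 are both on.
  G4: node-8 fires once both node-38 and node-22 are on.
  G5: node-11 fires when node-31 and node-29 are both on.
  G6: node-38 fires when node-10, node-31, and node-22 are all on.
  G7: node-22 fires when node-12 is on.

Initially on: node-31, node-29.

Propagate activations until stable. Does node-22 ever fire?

Yes

G5: node-31 and node-29 on → node-11 on.
G1: node-31 and node-11 on → node-22 on.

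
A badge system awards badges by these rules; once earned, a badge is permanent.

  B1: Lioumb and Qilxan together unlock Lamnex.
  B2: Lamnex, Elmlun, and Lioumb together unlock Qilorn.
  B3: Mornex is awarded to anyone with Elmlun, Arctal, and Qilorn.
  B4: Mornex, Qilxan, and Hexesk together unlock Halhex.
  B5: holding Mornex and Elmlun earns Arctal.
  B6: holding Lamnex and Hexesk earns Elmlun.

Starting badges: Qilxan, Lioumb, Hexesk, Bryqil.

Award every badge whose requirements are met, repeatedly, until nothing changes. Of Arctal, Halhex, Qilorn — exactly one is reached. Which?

Qilorn

With Lioumb and Qilxan, Lamnex is earned (B1).
With Lamnex and Hexesk, Elmlun is earned (B6).
With Lamnex, Elmlun, and Lioumb, Qilorn is earned (B2).
Halhex would need Mornex, Qilxan, and Hexesk (B4), but Mornex is never earned. Arctal would need Mornex and Elmlun (B5), but Mornex is never earned.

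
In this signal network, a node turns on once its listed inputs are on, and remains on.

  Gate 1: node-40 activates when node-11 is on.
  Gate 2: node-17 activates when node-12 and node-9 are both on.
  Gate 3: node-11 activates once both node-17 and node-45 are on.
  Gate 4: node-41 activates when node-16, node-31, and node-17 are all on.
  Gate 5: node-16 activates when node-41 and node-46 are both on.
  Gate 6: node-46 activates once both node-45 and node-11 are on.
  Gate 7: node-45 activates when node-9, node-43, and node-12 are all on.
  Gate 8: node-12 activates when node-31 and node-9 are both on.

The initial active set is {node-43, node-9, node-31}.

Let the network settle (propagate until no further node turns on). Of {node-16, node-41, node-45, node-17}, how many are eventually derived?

2

node-31 and node-9 are on, so node-12 activates (Gate 8).
node-12 and node-9 are on, so node-17 activates (Gate 2).
node-9, node-43, and node-12 are on, so node-45 activates (Gate 7).
node-16 would need node-41 and node-46 (Gate 5), but node-41 never turns on.
node-41 would need node-16, node-31, and node-17 (Gate 4), but node-16 never turns on.
node-45: reached.
node-17: reached.
Reached: node-45 and node-17 — 2 of the 4.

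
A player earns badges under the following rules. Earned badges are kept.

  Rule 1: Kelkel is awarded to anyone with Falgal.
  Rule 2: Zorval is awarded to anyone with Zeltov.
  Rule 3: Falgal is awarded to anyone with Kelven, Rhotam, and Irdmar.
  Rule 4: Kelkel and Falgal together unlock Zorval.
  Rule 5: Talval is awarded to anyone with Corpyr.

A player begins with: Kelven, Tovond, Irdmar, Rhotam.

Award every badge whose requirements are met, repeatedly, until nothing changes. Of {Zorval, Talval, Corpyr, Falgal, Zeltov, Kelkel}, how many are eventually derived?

3

With Kelven, Rhotam, and Irdmar, Falgal is earned (Rule 3).
With Falgal, Kelkel is earned (Rule 1).
With Kelkel and Falgal, Zorval is earned (Rule 4).
Zorval: reached.
Talval would need Corpyr (Rule 5), but Corpyr is never earned.
No rule produces Corpyr, and it is not given.
Falgal: reached.
No rule produces Zeltov, and it is not given.
Kelkel: reached.
Reached: Zorval, Falgal, and Kelkel — 3 of the 6.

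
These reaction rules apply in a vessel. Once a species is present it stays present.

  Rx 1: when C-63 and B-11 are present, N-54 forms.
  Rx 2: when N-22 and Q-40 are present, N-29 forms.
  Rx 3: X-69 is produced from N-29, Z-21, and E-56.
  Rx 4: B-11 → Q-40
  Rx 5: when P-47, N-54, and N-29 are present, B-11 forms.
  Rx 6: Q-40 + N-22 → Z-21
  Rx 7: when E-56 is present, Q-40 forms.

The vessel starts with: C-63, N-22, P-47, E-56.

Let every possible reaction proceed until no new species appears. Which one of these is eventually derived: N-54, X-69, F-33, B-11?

E-56 present → Q-40 forms (Rx 7).
N-22 and Q-40 present → N-29 forms (Rx 2).
Q-40 and N-22 present → Z-21 forms (Rx 6).
N-29, Z-21, and E-56 present → X-69 forms (Rx 3).
N-54 would need C-63 and B-11 (Rx 1), but B-11 never forms. No rule produces F-33, and it is not given. B-11 would need P-47, N-54, and N-29 (Rx 5), but N-54 never forms.

X-69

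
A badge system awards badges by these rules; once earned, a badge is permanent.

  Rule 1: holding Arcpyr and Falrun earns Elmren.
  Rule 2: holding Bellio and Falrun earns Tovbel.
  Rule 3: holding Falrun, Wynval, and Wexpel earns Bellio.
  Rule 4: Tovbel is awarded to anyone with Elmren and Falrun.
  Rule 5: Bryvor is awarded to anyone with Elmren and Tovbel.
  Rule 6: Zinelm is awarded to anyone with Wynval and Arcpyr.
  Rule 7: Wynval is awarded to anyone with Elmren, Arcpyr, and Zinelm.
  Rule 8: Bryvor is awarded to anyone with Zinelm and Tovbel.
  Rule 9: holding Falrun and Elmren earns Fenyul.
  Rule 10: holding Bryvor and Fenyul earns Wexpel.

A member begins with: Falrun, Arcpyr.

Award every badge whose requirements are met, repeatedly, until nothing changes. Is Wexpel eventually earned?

With Arcpyr and Falrun, Elmren is earned (Rule 1).
With Falrun and Elmren, Fenyul is earned (Rule 9).
With Elmren and Falrun, Tovbel is earned (Rule 4).
With Elmren and Tovbel, Bryvor is earned (Rule 5).
With Bryvor and Fenyul, Wexpel is earned (Rule 10).

Yes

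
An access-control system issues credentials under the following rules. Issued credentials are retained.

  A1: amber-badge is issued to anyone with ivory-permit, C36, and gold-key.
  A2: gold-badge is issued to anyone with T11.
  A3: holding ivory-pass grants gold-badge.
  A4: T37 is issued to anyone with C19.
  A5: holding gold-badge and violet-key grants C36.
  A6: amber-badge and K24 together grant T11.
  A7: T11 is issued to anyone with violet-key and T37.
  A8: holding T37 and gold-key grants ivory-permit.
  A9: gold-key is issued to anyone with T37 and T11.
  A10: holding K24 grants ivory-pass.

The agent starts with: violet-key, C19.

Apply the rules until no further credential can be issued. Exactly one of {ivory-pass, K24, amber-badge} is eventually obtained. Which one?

Holding C19 grants T37 (A4).
Holding violet-key and T37 grants T11 (A7).
Holding T37 and T11 grants gold-key (A9).
Holding T11 grants gold-badge (A2).
Holding T37 and gold-key grants ivory-permit (A8).
Holding gold-badge and violet-key grants C36 (A5).
Holding ivory-permit, C36, and gold-key grants amber-badge (A1).
No rule produces K24, and it is not given. ivory-pass would need K24 (A10), but K24 is never granted.

amber-badge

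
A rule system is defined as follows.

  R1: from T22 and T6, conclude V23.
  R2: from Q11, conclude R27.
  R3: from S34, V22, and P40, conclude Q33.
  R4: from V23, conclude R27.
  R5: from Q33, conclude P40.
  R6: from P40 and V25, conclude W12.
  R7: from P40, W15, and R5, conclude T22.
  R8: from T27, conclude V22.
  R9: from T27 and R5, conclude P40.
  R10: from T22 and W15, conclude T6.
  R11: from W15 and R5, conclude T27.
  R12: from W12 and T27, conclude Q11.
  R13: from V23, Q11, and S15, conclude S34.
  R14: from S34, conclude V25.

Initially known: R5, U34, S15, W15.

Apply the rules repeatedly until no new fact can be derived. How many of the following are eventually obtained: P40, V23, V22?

W15 and R5 hold, so T27 follows (R11).
T27 and R5 hold, so P40 follows (R9).
From T27, R8 gives V22.
From P40, W15, and R5, R7 gives T22.
T22 and W15 hold, so T6 follows (R10).
From T22 and T6, R1 gives V23.
P40: reached.
V23: reached.
V22: reached.
All 3 are reached.

3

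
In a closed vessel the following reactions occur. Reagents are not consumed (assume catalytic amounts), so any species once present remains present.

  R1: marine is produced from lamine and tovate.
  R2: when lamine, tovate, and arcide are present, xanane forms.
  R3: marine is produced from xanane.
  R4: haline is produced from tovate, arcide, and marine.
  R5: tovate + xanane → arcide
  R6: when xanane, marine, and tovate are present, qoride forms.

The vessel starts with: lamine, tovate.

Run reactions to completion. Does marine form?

lamine and tovate present → marine forms (R1).

Yes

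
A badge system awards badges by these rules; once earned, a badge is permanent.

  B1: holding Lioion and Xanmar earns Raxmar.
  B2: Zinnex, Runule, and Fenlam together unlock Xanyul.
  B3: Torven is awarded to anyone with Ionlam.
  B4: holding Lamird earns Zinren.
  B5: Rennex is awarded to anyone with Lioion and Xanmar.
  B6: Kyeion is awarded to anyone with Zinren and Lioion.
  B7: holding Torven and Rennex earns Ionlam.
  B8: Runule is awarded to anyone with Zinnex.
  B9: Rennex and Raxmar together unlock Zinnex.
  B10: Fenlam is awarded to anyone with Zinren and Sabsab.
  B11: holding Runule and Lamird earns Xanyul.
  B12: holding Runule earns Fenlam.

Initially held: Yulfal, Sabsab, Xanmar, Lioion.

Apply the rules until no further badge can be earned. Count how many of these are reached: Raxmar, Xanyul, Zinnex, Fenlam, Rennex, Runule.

6

With Lioion and Xanmar, Rennex is earned (B5).
With Lioion and Xanmar, Raxmar is earned (B1).
With Rennex and Raxmar, Zinnex is earned (B9).
With Zinnex, Runule is earned (B8).
With Runule, Fenlam is earned (B12).
With Zinnex, Runule, and Fenlam, Xanyul is earned (B2).
Raxmar: reached.
Xanyul: reached.
Zinnex: reached.
Fenlam: reached.
Rennex: reached.
Runule: reached.
All 6 are reached.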